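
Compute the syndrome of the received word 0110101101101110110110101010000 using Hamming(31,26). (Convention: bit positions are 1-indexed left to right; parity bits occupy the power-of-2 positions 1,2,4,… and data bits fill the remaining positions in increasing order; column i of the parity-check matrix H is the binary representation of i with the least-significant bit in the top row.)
Syndrome s = H · r^T (mod 2), r = 0110101101101110110110101010000:
  s[0] = (1010101010101010101010101010101)·(0110101101101110110110101010000) mod 2 = 0+0+1+0+1+0+1+0+0+0+1+0+1+0+1+0+1+0+0+0+1+0+1+0+1+0+1+0+0+0+0 mod 2 = 1
  s[1] = (0110011001100110011001100110011)·(0110101101101110110110101010000) mod 2 = 0+1+1+0+0+0+1+0+0+1+1+0+0+1+1+0+0+1+0+0+0+0+1+0+0+0+1+0+0+0+0 mod 2 = 0
  s[2] = (0001111000011110000111100001111)·(0110101101101110110110101010000) mod 2 = 0+0+0+0+1+0+1+0+0+0+0+0+1+1+1+0+0+0+0+1+1+0+1+0+0+0+0+0+0+0+0 mod 2 = 0
  s[3] = (0000000111111110000000011111111)·(0110101101101110110110101010000) mod 2 = 0+0+0+0+0+0+0+1+0+1+1+0+1+1+1+0+0+0+0+0+0+0+0+0+1+0+1+0+0+0+0 mod 2 = 0
  s[4] = (0000000000000001111111111111111)·(0110101101101110110110101010000) mod 2 = 0+0+0+0+0+0+0+0+0+0+0+0+0+0+0+0+1+1+0+1+1+0+1+0+1+0+1+0+0+0+0 mod 2 = 1
Syndrome = 10001
Non-zero syndrome: error at position 17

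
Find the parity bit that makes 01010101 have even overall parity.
Sum of data bits: 0+1+0+1+0+1+0+1 = 4.
4 mod 2 = 0, so parity bit = 0.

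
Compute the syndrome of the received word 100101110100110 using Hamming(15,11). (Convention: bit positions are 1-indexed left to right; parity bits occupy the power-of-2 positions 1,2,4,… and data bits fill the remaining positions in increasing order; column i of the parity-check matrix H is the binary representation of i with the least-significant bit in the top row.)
Syndrome s = H · r^T (mod 2), r = 100101110100110:
  s[0] = (101010101010101)·(100101110100110) mod 2 = 1+0+0+0+0+0+1+0+0+0+0+0+1+0+0 mod 2 = 1
  s[1] = (011001100110011)·(100101110100110) mod 2 = 0+0+0+0+0+1+1+0+0+1+0+0+0+1+0 mod 2 = 0
  s[2] = (000111100001111)·(100101110100110) mod 2 = 0+0+0+1+0+1+1+0+0+0+0+0+1+1+0 mod 2 = 1
  s[3] = (000000011111111)·(100101110100110) mod 2 = 0+0+0+0+0+0+0+1+0+1+0+0+1+1+0 mod 2 = 0
Syndrome = 1010
Non-zero syndrome: error at position 5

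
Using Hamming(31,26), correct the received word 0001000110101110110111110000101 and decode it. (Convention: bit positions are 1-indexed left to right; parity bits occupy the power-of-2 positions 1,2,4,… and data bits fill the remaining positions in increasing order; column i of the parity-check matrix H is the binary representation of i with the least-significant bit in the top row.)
Syndrome s = H · r^T (mod 2), r = 0001000110101110110111110000101:
  s[0] = (1010101010101010101010101010101)·(0001000110101110110111110000101) mod 2 = 0+0+0+0+0+0+0+0+1+0+1+0+1+0+1+0+1+0+0+0+1+0+1+0+0+0+0+0+1+0+1 mod 2 = 1
  s[1] = (0110011001100110011001100110011)·(0001000110101110110111110000101) mod 2 = 0+0+0+0+0+0+0+0+0+0+1+0+0+1+1+0+0+1+0+0+0+1+1+0+0+0+0+0+0+0+1 mod 2 = 1
  s[2] = (0001111000011110000111100001111)·(0001000110101110110111110000101) mod 2 = 0+0+0+1+0+0+0+0+0+0+0+0+1+1+1+0+0+0+0+1+1+1+1+0+0+0+0+0+1+0+1 mod 2 = 0
  s[3] = (0000000111111110000000011111111)·(0001000110101110110111110000101) mod 2 = 0+0+0+0+0+0+0+1+1+0+1+0+1+1+1+0+0+0+0+0+0+0+0+1+0+0+0+0+1+0+1 mod 2 = 1
  s[4] = (0000000000000001111111111111111)·(0001000110101110110111110000101) mod 2 = 0+0+0+0+0+0+0+0+0+0+0+0+0+0+0+0+1+1+0+1+1+1+1+1+0+0+0+0+1+0+1 mod 2 = 1
Syndrome = 11011
Column 27 of H equals this syndrome → error at bit 27 (1-indexed).
Flip bit 27: 0001000110101110110111110000101 → 0001000110101110110111110010101
Extract data bits at positions {3,5,6,7,9,10,11,12,13,14,15,17,18,19,20,21,22,23,24,25,26,27,28,29,30,31}: 00001010111110111110010101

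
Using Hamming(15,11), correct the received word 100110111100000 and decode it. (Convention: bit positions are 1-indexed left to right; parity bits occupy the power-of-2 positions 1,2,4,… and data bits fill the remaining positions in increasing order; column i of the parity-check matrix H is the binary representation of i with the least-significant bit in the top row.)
Syndrome s = H · r^T (mod 2), r = 100110111100000:
  s[0] = (101010101010101)·(100110111100000) mod 2 = 1+0+0+0+1+0+1+0+1+0+0+0+0+0+0 mod 2 = 0
  s[1] = (011001100110011)·(100110111100000) mod 2 = 0+0+0+0+0+0+1+0+0+1+0+0+0+0+0 mod 2 = 0
  s[2] = (000111100001111)·(100110111100000) mod 2 = 0+0+0+1+1+0+1+0+0+0+0+0+0+0+0 mod 2 = 1
  s[3] = (000000011111111)·(100110111100000) mod 2 = 0+0+0+0+0+0+0+1+1+1+0+0+0+0+0 mod 2 = 1
Syndrome = 0011
Column 12 of H equals this syndrome → error at bit 12 (1-indexed).
Flip bit 12: 100110111100000 → 100110111101000
Extract data bits at positions {3,5,6,7,9,10,11,12,13,14,15}: 01011101000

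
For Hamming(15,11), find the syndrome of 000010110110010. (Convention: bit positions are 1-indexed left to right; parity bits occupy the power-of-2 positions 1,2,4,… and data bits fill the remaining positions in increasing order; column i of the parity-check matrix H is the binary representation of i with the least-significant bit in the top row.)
Syndrome s = H · r^T (mod 2), r = 000010110110010:
  s[0] = (101010101010101)·(000010110110010) mod 2 = 0+0+0+0+1+0+1+0+0+0+1+0+0+0+0 mod 2 = 1
  s[1] = (011001100110011)·(000010110110010) mod 2 = 0+0+0+0+0+0+1+0+0+1+1+0+0+1+0 mod 2 = 0
  s[2] = (000111100001111)·(000010110110010) mod 2 = 0+0+0+0+1+0+1+0+0+0+0+0+0+1+0 mod 2 = 1
  s[3] = (000000011111111)·(000010110110010) mod 2 = 0+0+0+0+0+0+0+1+0+1+1+0+0+1+0 mod 2 = 0
Syndrome = 1010
Non-zero syndrome: error at position 5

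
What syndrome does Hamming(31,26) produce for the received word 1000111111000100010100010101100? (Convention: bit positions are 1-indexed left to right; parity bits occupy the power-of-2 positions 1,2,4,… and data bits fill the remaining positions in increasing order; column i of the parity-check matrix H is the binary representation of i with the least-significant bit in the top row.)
Syndrome s = H · r^T (mod 2), r = 1000111111000100010100010101100:
  s[0] = (1010101010101010101010101010101)·(1000111111000100010100010101100) mod 2 = 1+0+0+0+1+0+1+0+1+0+0+0+0+0+0+0+0+0+0+0+0+0+0+0+0+0+0+0+1+0+0 mod 2 = 1
  s[1] = (0110011001100110011001100110011)·(1000111111000100010100010101100) mod 2 = 0+0+0+0+0+1+1+0+0+1+0+0+0+1+0+0+0+1+0+0+0+0+0+0+0+1+0+0+0+0+0 mod 2 = 0
  s[2] = (0001111000011110000111100001111)·(1000111111000100010100010101100) mod 2 = 0+0+0+0+1+1+1+0+0+0+0+0+0+1+0+0+0+0+0+1+0+0+0+0+0+0+0+1+1+0+0 mod 2 = 1
  s[3] = (0000000111111110000000011111111)·(1000111111000100010100010101100) mod 2 = 0+0+0+0+0+0+0+1+1+1+0+0+0+1+0+0+0+0+0+0+0+0+0+1+0+1+0+1+1+0+0 mod 2 = 0
  s[4] = (0000000000000001111111111111111)·(1000111111000100010100010101100) mod 2 = 0+0+0+0+0+0+0+0+0+0+0+0+0+0+0+0+0+1+0+1+0+0+0+1+0+1+0+1+1+0+0 mod 2 = 0
Syndrome = 10100
Non-zero syndrome: error at position 5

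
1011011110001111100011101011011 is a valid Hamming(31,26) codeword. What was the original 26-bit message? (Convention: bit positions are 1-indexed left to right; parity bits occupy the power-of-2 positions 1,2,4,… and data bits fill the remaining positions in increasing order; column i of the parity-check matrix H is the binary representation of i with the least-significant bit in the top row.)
Parity bits occupy power-of-2 positions; data bits are at positions {3,5,6,7,9,10,11,12,13,14,15,17,18,19,20,21,22,23,24,25,26,27,28,29,30,31} (1-indexed).
Extract: c[3]=1 c[5]=0 c[6]=1 c[7]=1 c[9]=1 c[10]=0 c[11]=0 c[12]=0 c[13]=1 c[14]=1 c[15]=1 c[17]=1 c[18]=0 c[19]=0 c[20]=0 c[21]=1 c[22]=1 c[23]=1 c[24]=0 c[25]=1 c[26]=0 c[27]=1 c[28]=1 c[29]=0 c[30]=1 c[31]=1
Data = 10111000111100011101011011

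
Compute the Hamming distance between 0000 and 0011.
XOR = 0011, count of 1s = 2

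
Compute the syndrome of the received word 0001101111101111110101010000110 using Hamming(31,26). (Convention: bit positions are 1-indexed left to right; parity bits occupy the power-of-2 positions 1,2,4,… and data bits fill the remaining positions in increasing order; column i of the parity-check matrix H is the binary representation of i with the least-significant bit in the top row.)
Syndrome s = H · r^T (mod 2), r = 0001101111101111110101010000110:
  s[0] = (1010101010101010101010101010101)·(0001101111101111110101010000110) mod 2 = 0+0+0+0+1+0+1+0+1+0+1+0+1+0+1+0+1+0+0+0+0+0+0+0+0+0+0+0+1+0+0 mod 2 = 0
  s[1] = (0110011001100110011001100110011)·(0001101111101111110101010000110) mod 2 = 0+0+0+0+0+0+1+0+0+1+1+0+0+1+1+0+0+1+0+0+0+1+0+0+0+0+0+0+0+1+0 mod 2 = 0
  s[2] = (0001111000011110000111100001111)·(0001101111101111110101010000110) mod 2 = 0+0+0+1+1+0+1+0+0+0+0+0+1+1+1+0+0+0+0+1+0+1+0+0+0+0+0+0+1+1+0 mod 2 = 0
  s[3] = (0000000111111110000000011111111)·(0001101111101111110101010000110) mod 2 = 0+0+0+0+0+0+0+1+1+1+1+0+1+1+1+0+0+0+0+0+0+0+0+1+0+0+0+0+1+1+0 mod 2 = 0
  s[4] = (0000000000000001111111111111111)·(0001101111101111110101010000110) mod 2 = 0+0+0+0+0+0+0+0+0+0+0+0+0+0+0+1+1+1+0+1+0+1+0+1+0+0+0+0+1+1+0 mod 2 = 0
Syndrome = 00000
s = 0: no error detected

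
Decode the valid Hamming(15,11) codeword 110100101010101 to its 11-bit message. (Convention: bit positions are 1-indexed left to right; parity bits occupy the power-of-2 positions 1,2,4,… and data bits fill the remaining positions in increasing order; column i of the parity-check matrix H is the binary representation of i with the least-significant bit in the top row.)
Parity bits occupy power-of-2 positions; data bits are at positions {3,5,6,7,9,10,11,12,13,14,15} (1-indexed).
Extract: c[3]=0 c[5]=0 c[6]=0 c[7]=1 c[9]=1 c[10]=0 c[11]=1 c[12]=0 c[13]=1 c[14]=0 c[15]=1
Data = 00011010101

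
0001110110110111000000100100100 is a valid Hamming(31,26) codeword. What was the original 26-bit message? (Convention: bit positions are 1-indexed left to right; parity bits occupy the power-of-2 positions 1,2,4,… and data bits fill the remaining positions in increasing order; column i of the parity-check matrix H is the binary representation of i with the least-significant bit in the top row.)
Parity bits occupy power-of-2 positions; data bits are at positions {3,5,6,7,9,10,11,12,13,14,15,17,18,19,20,21,22,23,24,25,26,27,28,29,30,31} (1-indexed).
Extract: c[3]=0 c[5]=1 c[6]=1 c[7]=0 c[9]=1 c[10]=0 c[11]=1 c[12]=1 c[13]=0 c[14]=1 c[15]=1 c[17]=0 c[18]=0 c[19]=0 c[20]=0 c[21]=0 c[22]=0 c[23]=1 c[24]=0 c[25]=0 c[26]=1 c[27]=0 c[28]=0 c[29]=1 c[30]=0 c[31]=0
Data = 01101011011000000100100100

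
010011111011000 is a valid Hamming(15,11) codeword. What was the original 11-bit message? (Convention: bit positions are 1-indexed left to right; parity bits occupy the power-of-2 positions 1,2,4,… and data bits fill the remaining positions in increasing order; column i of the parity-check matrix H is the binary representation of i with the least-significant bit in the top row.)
Parity bits occupy power-of-2 positions; data bits are at positions {3,5,6,7,9,10,11,12,13,14,15} (1-indexed).
Extract: c[3]=0 c[5]=1 c[6]=1 c[7]=1 c[9]=1 c[10]=0 c[11]=1 c[12]=1 c[13]=0 c[14]=0 c[15]=0
Data = 01111011000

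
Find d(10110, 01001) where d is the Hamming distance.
XOR = 11111, count of 1s = 5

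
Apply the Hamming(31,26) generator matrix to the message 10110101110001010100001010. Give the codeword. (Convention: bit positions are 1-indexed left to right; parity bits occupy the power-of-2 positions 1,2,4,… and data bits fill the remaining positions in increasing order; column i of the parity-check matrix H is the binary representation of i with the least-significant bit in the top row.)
Codeword c = d · G (mod 2), d = 10110101110001010100001010:
  c[0] = d·G[:,0] = (10110101110001010100001010)·(11011010101101010101010101) mod 2 = 1+0+0+1+0+0+0+0+1+0+0+0+0+1+0+1+0+1+0+0+0+0+0+0+0+0 mod 2 = 0
  c[1] = d·G[:,1] = (10110101110001010100001010)·(10110110011011001100110011) mod 2 = 1+0+1+1+0+1+0+0+0+1+0+0+0+1+0+0+0+1+0+0+0+0+0+0+1+0 mod 2 = 0
  c[2] = d·G[:,2] = (10110101110001010100001010)·(10000000000000000000000000) mod 2 = 1+0+0+0+0+0+0+0+0+0+0+0+0+0+0+0+0+0+0+0+0+0+0+0+0+0 mod 2 = 1
  c[3] = d·G[:,3] = (10110101110001010100001010)·(01110001111000111100001111) mod 2 = 0+0+1+1+0+0+0+1+1+1+0+0+0+0+0+1+0+1+0+0+0+0+1+0+1+0 mod 2 = 1
  c[4] = d·G[:,4] = (10110101110001010100001010)·(01000000000000000000000000) mod 2 = 0+0+0+0+0+0+0+0+0+0+0+0+0+0+0+0+0+0+0+0+0+0+0+0+0+0 mod 2 = 0
  c[5] = d·G[:,5] = (10110101110001010100001010)·(00100000000000000000000000) mod 2 = 0+0+1+0+0+0+0+0+0+0+0+0+0+0+0+0+0+0+0+0+0+0+0+0+0+0 mod 2 = 1
  c[6] = d·G[:,6] = (10110101110001010100001010)·(00010000000000000000000000) mod 2 = 0+0+0+1+0+0+0+0+0+0+0+0+0+0+0+0+0+0+0+0+0+0+0+0+0+0 mod 2 = 1
  c[7] = d·G[:,7] = (10110101110001010100001010)·(00001111111000000011111111) mod 2 = 0+0+0+0+0+1+0+1+1+1+0+0+0+0+0+0+0+0+0+0+0+0+1+0+1+0 mod 2 = 0
  c[8] = d·G[:,8] = (10110101110001010100001010)·(00001000000000000000000000) mod 2 = 0+0+0+0+0+0+0+0+0+0+0+0+0+0+0+0+0+0+0+0+0+0+0+0+0+0 mod 2 = 0
  c[9] = d·G[:,9] = (10110101110001010100001010)·(00000100000000000000000000) mod 2 = 0+0+0+0+0+1+0+0+0+0+0+0+0+0+0+0+0+0+0+0+0+0+0+0+0+0 mod 2 = 1
  c[10] = d·G[:,10] = (10110101110001010100001010)·(00000010000000000000000000) mod 2 = 0+0+0+0+0+0+0+0+0+0+0+0+0+0+0+0+0+0+0+0+0+0+0+0+0+0 mod 2 = 0
  c[11] = d·G[:,11] = (10110101110001010100001010)·(00000001000000000000000000) mod 2 = 0+0+0+0+0+0+0+1+0+0+0+0+0+0+0+0+0+0+0+0+0+0+0+0+0+0 mod 2 = 1
  c[12] = d·G[:,12] = (10110101110001010100001010)·(00000000100000000000000000) mod 2 = 0+0+0+0+0+0+0+0+1+0+0+0+0+0+0+0+0+0+0+0+0+0+0+0+0+0 mod 2 = 1
  c[13] = d·G[:,13] = (10110101110001010100001010)·(00000000010000000000000000) mod 2 = 0+0+0+0+0+0+0+0+0+1+0+0+0+0+0+0+0+0+0+0+0+0+0+0+0+0 mod 2 = 1
  c[14] = d·G[:,14] = (10110101110001010100001010)·(00000000001000000000000000) mod 2 = 0+0+0+0+0+0+0+0+0+0+0+0+0+0+0+0+0+0+0+0+0+0+0+0+0+0 mod 2 = 0
  c[15] = d·G[:,15] = (10110101110001010100001010)·(00000000000111111111111111) mod 2 = 0+0+0+0+0+0+0+0+0+0+0+0+0+1+0+1+0+1+0+0+0+0+1+0+1+0 mod 2 = 1
  c[16] = d·G[:,16] = (10110101110001010100001010)·(00000000000100000000000000) mod 2 = 0+0+0+0+0+0+0+0+0+0+0+0+0+0+0+0+0+0+0+0+0+0+0+0+0+0 mod 2 = 0
  c[17] = d·G[:,17] = (10110101110001010100001010)·(00000000000010000000000000) mod 2 = 0+0+0+0+0+0+0+0+0+0+0+0+0+0+0+0+0+0+0+0+0+0+0+0+0+0 mod 2 = 0
  c[18] = d·G[:,18] = (10110101110001010100001010)·(00000000000001000000000000) mod 2 = 0+0+0+0+0+0+0+0+0+0+0+0+0+1+0+0+0+0+0+0+0+0+0+0+0+0 mod 2 = 1
  c[19] = d·G[:,19] = (10110101110001010100001010)·(00000000000000100000000000) mod 2 = 0+0+0+0+0+0+0+0+0+0+0+0+0+0+0+0+0+0+0+0+0+0+0+0+0+0 mod 2 = 0
  c[20] = d·G[:,20] = (10110101110001010100001010)·(00000000000000010000000000) mod 2 = 0+0+0+0+0+0+0+0+0+0+0+0+0+0+0+1+0+0+0+0+0+0+0+0+0+0 mod 2 = 1
  c[21] = d·G[:,21] = (10110101110001010100001010)·(00000000000000001000000000) mod 2 = 0+0+0+0+0+0+0+0+0+0+0+0+0+0+0+0+0+0+0+0+0+0+0+0+0+0 mod 2 = 0
  c[22] = d·G[:,22] = (10110101110001010100001010)·(00000000000000000100000000) mod 2 = 0+0+0+0+0+0+0+0+0+0+0+0+0+0+0+0+0+1+0+0+0+0+0+0+0+0 mod 2 = 1
  c[23] = d·G[:,23] = (10110101110001010100001010)·(00000000000000000010000000) mod 2 = 0+0+0+0+0+0+0+0+0+0+0+0+0+0+0+0+0+0+0+0+0+0+0+0+0+0 mod 2 = 0
  c[24] = d·G[:,24] = (10110101110001010100001010)·(00000000000000000001000000) mod 2 = 0+0+0+0+0+0+0+0+0+0+0+0+0+0+0+0+0+0+0+0+0+0+0+0+0+0 mod 2 = 0
  c[25] = d·G[:,25] = (10110101110001010100001010)·(00000000000000000000100000) mod 2 = 0+0+0+0+0+0+0+0+0+0+0+0+0+0+0+0+0+0+0+0+0+0+0+0+0+0 mod 2 = 0
  c[26] = d·G[:,26] = (10110101110001010100001010)·(00000000000000000000010000) mod 2 = 0+0+0+0+0+0+0+0+0+0+0+0+0+0+0+0+0+0+0+0+0+0+0+0+0+0 mod 2 = 0
  c[27] = d·G[:,27] = (10110101110001010100001010)·(00000000000000000000001000) mod 2 = 0+0+0+0+0+0+0+0+0+0+0+0+0+0+0+0+0+0+0+0+0+0+1+0+0+0 mod 2 = 1
  c[28] = d·G[:,28] = (10110101110001010100001010)·(00000000000000000000000100) mod 2 = 0+0+0+0+0+0+0+0+0+0+0+0+0+0+0+0+0+0+0+0+0+0+0+0+0+0 mod 2 = 0
  c[29] = d·G[:,29] = (10110101110001010100001010)·(00000000000000000000000010) mod 2 = 0+0+0+0+0+0+0+0+0+0+0+0+0+0+0+0+0+0+0+0+0+0+0+0+1+0 mod 2 = 1
  c[30] = d·G[:,30] = (10110101110001010100001010)·(00000000000000000000000001) mod 2 = 0+0+0+0+0+0+0+0+0+0+0+0+0+0+0+0+0+0+0+0+0+0+0+0+0+0 mod 2 = 0
Codeword = 0011011001011101001010100001010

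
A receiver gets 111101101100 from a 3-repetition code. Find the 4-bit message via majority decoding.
Split into 3-bit blocks and majority-vote each:
  block 1 = 111: 3 ones, 0 zeros → 1
  block 2 = 101: 2 ones, 1 zeros → 1
  block 3 = 101: 2 ones, 1 zeros → 1
  block 4 = 100: 1 ones, 2 zeros → 0
Decoded = 1110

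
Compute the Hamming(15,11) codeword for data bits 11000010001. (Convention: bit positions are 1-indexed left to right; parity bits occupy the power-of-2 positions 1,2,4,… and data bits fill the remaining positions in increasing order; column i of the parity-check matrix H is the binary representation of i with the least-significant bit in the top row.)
Codeword c = d · G (mod 2), d = 11000010001:
  c[0] = d·G[:,0] = (11000010001)·(11011010101) mod 2 = 1+1+0+0+0+0+1+0+0+0+1 mod 2 = 0
  c[1] = d·G[:,1] = (11000010001)·(10110110011) mod 2 = 1+0+0+0+0+0+1+0+0+0+1 mod 2 = 1
  c[2] = d·G[:,2] = (11000010001)·(10000000000) mod 2 = 1+0+0+0+0+0+0+0+0+0+0 mod 2 = 1
  c[3] = d·G[:,3] = (11000010001)·(01110001111) mod 2 = 0+1+0+0+0+0+0+0+0+0+1 mod 2 = 0
  c[4] = d·G[:,4] = (11000010001)·(01000000000) mod 2 = 0+1+0+0+0+0+0+0+0+0+0 mod 2 = 1
  c[5] = d·G[:,5] = (11000010001)·(00100000000) mod 2 = 0+0+0+0+0+0+0+0+0+0+0 mod 2 = 0
  c[6] = d·G[:,6] = (11000010001)·(00010000000) mod 2 = 0+0+0+0+0+0+0+0+0+0+0 mod 2 = 0
  c[7] = d·G[:,7] = (11000010001)·(00001111111) mod 2 = 0+0+0+0+0+0+1+0+0+0+1 mod 2 = 0
  c[8] = d·G[:,8] = (11000010001)·(00001000000) mod 2 = 0+0+0+0+0+0+0+0+0+0+0 mod 2 = 0
  c[9] = d·G[:,9] = (11000010001)·(00000100000) mod 2 = 0+0+0+0+0+0+0+0+0+0+0 mod 2 = 0
  c[10] = d·G[:,10] = (11000010001)·(00000010000) mod 2 = 0+0+0+0+0+0+1+0+0+0+0 mod 2 = 1
  c[11] = d·G[:,11] = (11000010001)·(00000001000) mod 2 = 0+0+0+0+0+0+0+0+0+0+0 mod 2 = 0
  c[12] = d·G[:,12] = (11000010001)·(00000000100) mod 2 = 0+0+0+0+0+0+0+0+0+0+0 mod 2 = 0
  c[13] = d·G[:,13] = (11000010001)·(00000000010) mod 2 = 0+0+0+0+0+0+0+0+0+0+0 mod 2 = 0
  c[14] = d·G[:,14] = (11000010001)·(00000000001) mod 2 = 0+0+0+0+0+0+0+0+0+0+1 mod 2 = 1
Codeword = 011010000010001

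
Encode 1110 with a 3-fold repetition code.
Repeat each bit 3× and concatenate:
1→111  1→111  1→111  0→000
Codeword = 111111111000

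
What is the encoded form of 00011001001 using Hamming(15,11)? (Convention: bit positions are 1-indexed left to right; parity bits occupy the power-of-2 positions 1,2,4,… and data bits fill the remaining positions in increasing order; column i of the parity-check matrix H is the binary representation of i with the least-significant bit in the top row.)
Codeword c = d · G (mod 2), d = 00011001001:
  c[0] = d·G[:,0] = (00011001001)·(11011010101) mod 2 = 0+0+0+1+1+0+0+0+0+0+1 mod 2 = 1
  c[1] = d·G[:,1] = (00011001001)·(10110110011) mod 2 = 0+0+0+1+0+0+0+0+0+0+1 mod 2 = 0
  c[2] = d·G[:,2] = (00011001001)·(10000000000) mod 2 = 0+0+0+0+0+0+0+0+0+0+0 mod 2 = 0
  c[3] = d·G[:,3] = (00011001001)·(01110001111) mod 2 = 0+0+0+1+0+0+0+1+0+0+1 mod 2 = 1
  c[4] = d·G[:,4] = (00011001001)·(01000000000) mod 2 = 0+0+0+0+0+0+0+0+0+0+0 mod 2 = 0
  c[5] = d·G[:,5] = (00011001001)·(00100000000) mod 2 = 0+0+0+0+0+0+0+0+0+0+0 mod 2 = 0
  c[6] = d·G[:,6] = (00011001001)·(00010000000) mod 2 = 0+0+0+1+0+0+0+0+0+0+0 mod 2 = 1
  c[7] = d·G[:,7] = (00011001001)·(00001111111) mod 2 = 0+0+0+0+1+0+0+1+0+0+1 mod 2 = 1
  c[8] = d·G[:,8] = (00011001001)·(00001000000) mod 2 = 0+0+0+0+1+0+0+0+0+0+0 mod 2 = 1
  c[9] = d·G[:,9] = (00011001001)·(00000100000) mod 2 = 0+0+0+0+0+0+0+0+0+0+0 mod 2 = 0
  c[10] = d·G[:,10] = (00011001001)·(00000010000) mod 2 = 0+0+0+0+0+0+0+0+0+0+0 mod 2 = 0
  c[11] = d·G[:,11] = (00011001001)·(00000001000) mod 2 = 0+0+0+0+0+0+0+1+0+0+0 mod 2 = 1
  c[12] = d·G[:,12] = (00011001001)·(00000000100) mod 2 = 0+0+0+0+0+0+0+0+0+0+0 mod 2 = 0
  c[13] = d·G[:,13] = (00011001001)·(00000000010) mod 2 = 0+0+0+0+0+0+0+0+0+0+0 mod 2 = 0
  c[14] = d·G[:,14] = (00011001001)·(00000000001) mod 2 = 0+0+0+0+0+0+0+0+0+0+1 mod 2 = 1
Codeword = 100100111001001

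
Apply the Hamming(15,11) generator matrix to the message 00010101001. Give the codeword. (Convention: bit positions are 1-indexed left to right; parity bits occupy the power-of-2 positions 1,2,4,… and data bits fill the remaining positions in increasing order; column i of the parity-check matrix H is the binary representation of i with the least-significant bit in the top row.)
Codeword c = d · G (mod 2), d = 00010101001:
  c[0] = d·G[:,0] = (00010101001)·(11011010101) mod 2 = 0+0+0+1+0+0+0+0+0+0+1 mod 2 = 0
  c[1] = d·G[:,1] = (00010101001)·(10110110011) mod 2 = 0+0+0+1+0+1+0+0+0+0+1 mod 2 = 1
  c[2] = d·G[:,2] = (00010101001)·(10000000000) mod 2 = 0+0+0+0+0+0+0+0+0+0+0 mod 2 = 0
  c[3] = d·G[:,3] = (00010101001)·(01110001111) mod 2 = 0+0+0+1+0+0+0+1+0+0+1 mod 2 = 1
  c[4] = d·G[:,4] = (00010101001)·(01000000000) mod 2 = 0+0+0+0+0+0+0+0+0+0+0 mod 2 = 0
  c[5] = d·G[:,5] = (00010101001)·(00100000000) mod 2 = 0+0+0+0+0+0+0+0+0+0+0 mod 2 = 0
  c[6] = d·G[:,6] = (00010101001)·(00010000000) mod 2 = 0+0+0+1+0+0+0+0+0+0+0 mod 2 = 1
  c[7] = d·G[:,7] = (00010101001)·(00001111111) mod 2 = 0+0+0+0+0+1+0+1+0+0+1 mod 2 = 1
  c[8] = d·G[:,8] = (00010101001)·(00001000000) mod 2 = 0+0+0+0+0+0+0+0+0+0+0 mod 2 = 0
  c[9] = d·G[:,9] = (00010101001)·(00000100000) mod 2 = 0+0+0+0+0+1+0+0+0+0+0 mod 2 = 1
  c[10] = d·G[:,10] = (00010101001)·(00000010000) mod 2 = 0+0+0+0+0+0+0+0+0+0+0 mod 2 = 0
  c[11] = d·G[:,11] = (00010101001)·(00000001000) mod 2 = 0+0+0+0+0+0+0+1+0+0+0 mod 2 = 1
  c[12] = d·G[:,12] = (00010101001)·(00000000100) mod 2 = 0+0+0+0+0+0+0+0+0+0+0 mod 2 = 0
  c[13] = d·G[:,13] = (00010101001)·(00000000010) mod 2 = 0+0+0+0+0+0+0+0+0+0+0 mod 2 = 0
  c[14] = d·G[:,14] = (00010101001)·(00000000001) mod 2 = 0+0+0+0+0+0+0+0+0+0+1 mod 2 = 1
Codeword = 010100110101001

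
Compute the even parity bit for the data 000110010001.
Sum of data bits: 0+0+0+1+1+0+0+1+0+0+0+1 = 4.
4 mod 2 = 0, so parity bit = 0.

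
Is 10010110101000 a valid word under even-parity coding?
Sum of all bits: 1+0+0+1+0+1+1+0+1+0+1+0+0+0 = 6; 6 mod 2 = 0. Result is 0 → valid parity.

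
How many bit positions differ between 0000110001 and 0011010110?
XOR = 0011100111, count of 1s = 6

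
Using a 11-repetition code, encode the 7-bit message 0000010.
Repeat each bit 11× and concatenate:
0→00000000000  0→00000000000  0→00000000000  0→00000000000  0→00000000000  1→11111111111  0→00000000000
Codeword = 00000000000000000000000000000000000000000000000000000001111111111100000000000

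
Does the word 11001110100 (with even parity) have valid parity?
Sum of all bits: 1+1+0+0+1+1+1+0+1+0+0 = 6; 6 mod 2 = 0. Result is 0 → valid parity.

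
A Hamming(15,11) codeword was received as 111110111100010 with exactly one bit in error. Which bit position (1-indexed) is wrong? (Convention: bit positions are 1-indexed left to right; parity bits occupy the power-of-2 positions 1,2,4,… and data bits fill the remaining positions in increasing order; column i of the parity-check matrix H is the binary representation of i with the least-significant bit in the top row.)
Syndrome s = H · r^T (mod 2), r = 111110111100010:
  s[0] = (101010101010101)·(111110111100010) mod 2 = 1+0+1+0+1+0+1+0+1+0+0+0+0+0+0 mod 2 = 1
  s[1] = (011001100110011)·(111110111100010) mod 2 = 0+1+1+0+0+0+1+0+0+1+0+0+0+1+0 mod 2 = 1
  s[2] = (000111100001111)·(111110111100010) mod 2 = 0+0+0+1+1+0+1+0+0+0+0+0+0+1+0 mod 2 = 0
  s[3] = (000000011111111)·(111110111100010) mod 2 = 0+0+0+0+0+0+0+1+1+1+0+0+0+1+0 mod 2 = 0
Syndrome = 1100
Column i of H is the binary representation of i, so the syndrome is the binary index of the flipped bit.
Read s = 1100 with s[0] as LSB: 1·2^0 + 1·2^1 + 0·2^2 + 0·2^3 = 3.
Error is at bit position 3.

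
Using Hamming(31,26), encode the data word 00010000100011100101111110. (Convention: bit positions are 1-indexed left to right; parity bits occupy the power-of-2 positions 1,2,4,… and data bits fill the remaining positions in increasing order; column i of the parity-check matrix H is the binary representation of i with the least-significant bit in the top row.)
Codeword c = d · G (mod 2), d = 00010000100011100101111110:
  c[0] = d·G[:,0] = (00010000100011100101111110)·(11011010101101010101010101) mod 2 = 0+0+0+1+0+0+0+0+1+0+0+0+0+1+0+0+0+1+0+1+0+1+0+1+0+0 mod 2 = 1
  c[1] = d·G[:,1] = (00010000100011100101111110)·(10110110011011001100110011) mod 2 = 0+0+0+1+0+0+0+0+0+0+0+0+1+1+0+0+0+1+0+0+1+1+0+0+1+0 mod 2 = 1
  c[2] = d·G[:,2] = (00010000100011100101111110)·(10000000000000000000000000) mod 2 = 0+0+0+0+0+0+0+0+0+0+0+0+0+0+0+0+0+0+0+0+0+0+0+0+0+0 mod 2 = 0
  c[3] = d·G[:,3] = (00010000100011100101111110)·(01110001111000111100001111) mod 2 = 0+0+0+1+0+0+0+0+1+0+0+0+0+0+1+0+0+1+0+0+0+0+1+1+1+0 mod 2 = 1
  c[4] = d·G[:,4] = (00010000100011100101111110)·(01000000000000000000000000) mod 2 = 0+0+0+0+0+0+0+0+0+0+0+0+0+0+0+0+0+0+0+0+0+0+0+0+0+0 mod 2 = 0
  c[5] = d·G[:,5] = (00010000100011100101111110)·(00100000000000000000000000) mod 2 = 0+0+0+0+0+0+0+0+0+0+0+0+0+0+0+0+0+0+0+0+0+0+0+0+0+0 mod 2 = 0
  c[6] = d·G[:,6] = (00010000100011100101111110)·(00010000000000000000000000) mod 2 = 0+0+0+1+0+0+0+0+0+0+0+0+0+0+0+0+0+0+0+0+0+0+0+0+0+0 mod 2 = 1
  c[7] = d·G[:,7] = (00010000100011100101111110)·(00001111111000000011111111) mod 2 = 0+0+0+0+0+0+0+0+1+0+0+0+0+0+0+0+0+0+0+1+1+1+1+1+1+0 mod 2 = 1
  c[8] = d·G[:,8] = (00010000100011100101111110)·(00001000000000000000000000) mod 2 = 0+0+0+0+0+0+0+0+0+0+0+0+0+0+0+0+0+0+0+0+0+0+0+0+0+0 mod 2 = 0
  c[9] = d·G[:,9] = (00010000100011100101111110)·(00000100000000000000000000) mod 2 = 0+0+0+0+0+0+0+0+0+0+0+0+0+0+0+0+0+0+0+0+0+0+0+0+0+0 mod 2 = 0
  c[10] = d·G[:,10] = (00010000100011100101111110)·(00000010000000000000000000) mod 2 = 0+0+0+0+0+0+0+0+0+0+0+0+0+0+0+0+0+0+0+0+0+0+0+0+0+0 mod 2 = 0
  c[11] = d·G[:,11] = (00010000100011100101111110)·(00000001000000000000000000) mod 2 = 0+0+0+0+0+0+0+0+0+0+0+0+0+0+0+0+0+0+0+0+0+0+0+0+0+0 mod 2 = 0
  c[12] = d·G[:,12] = (00010000100011100101111110)·(00000000100000000000000000) mod 2 = 0+0+0+0+0+0+0+0+1+0+0+0+0+0+0+0+0+0+0+0+0+0+0+0+0+0 mod 2 = 1
  c[13] = d·G[:,13] = (00010000100011100101111110)·(00000000010000000000000000) mod 2 = 0+0+0+0+0+0+0+0+0+0+0+0+0+0+0+0+0+0+0+0+0+0+0+0+0+0 mod 2 = 0
  c[14] = d·G[:,14] = (00010000100011100101111110)·(00000000001000000000000000) mod 2 = 0+0+0+0+0+0+0+0+0+0+0+0+0+0+0+0+0+0+0+0+0+0+0+0+0+0 mod 2 = 0
  c[15] = d·G[:,15] = (00010000100011100101111110)·(00000000000111111111111111) mod 2 = 0+0+0+0+0+0+0+0+0+0+0+0+1+1+1+0+0+1+0+1+1+1+1+1+1+0 mod 2 = 0
  c[16] = d·G[:,16] = (00010000100011100101111110)·(00000000000100000000000000) mod 2 = 0+0+0+0+0+0+0+0+0+0+0+0+0+0+0+0+0+0+0+0+0+0+0+0+0+0 mod 2 = 0
  c[17] = d·G[:,17] = (00010000100011100101111110)·(00000000000010000000000000) mod 2 = 0+0+0+0+0+0+0+0+0+0+0+0+1+0+0+0+0+0+0+0+0+0+0+0+0+0 mod 2 = 1
  c[18] = d·G[:,18] = (00010000100011100101111110)·(00000000000001000000000000) mod 2 = 0+0+0+0+0+0+0+0+0+0+0+0+0+1+0+0+0+0+0+0+0+0+0+0+0+0 mod 2 = 1
  c[19] = d·G[:,19] = (00010000100011100101111110)·(00000000000000100000000000) mod 2 = 0+0+0+0+0+0+0+0+0+0+0+0+0+0+1+0+0+0+0+0+0+0+0+0+0+0 mod 2 = 1
  c[20] = d·G[:,20] = (00010000100011100101111110)·(00000000000000010000000000) mod 2 = 0+0+0+0+0+0+0+0+0+0+0+0+0+0+0+0+0+0+0+0+0+0+0+0+0+0 mod 2 = 0
  c[21] = d·G[:,21] = (00010000100011100101111110)·(00000000000000001000000000) mod 2 = 0+0+0+0+0+0+0+0+0+0+0+0+0+0+0+0+0+0+0+0+0+0+0+0+0+0 mod 2 = 0
  c[22] = d·G[:,22] = (00010000100011100101111110)·(00000000000000000100000000) mod 2 = 0+0+0+0+0+0+0+0+0+0+0+0+0+0+0+0+0+1+0+0+0+0+0+0+0+0 mod 2 = 1
  c[23] = d·G[:,23] = (00010000100011100101111110)·(00000000000000000010000000) mod 2 = 0+0+0+0+0+0+0+0+0+0+0+0+0+0+0+0+0+0+0+0+0+0+0+0+0+0 mod 2 = 0
  c[24] = d·G[:,24] = (00010000100011100101111110)·(00000000000000000001000000) mod 2 = 0+0+0+0+0+0+0+0+0+0+0+0+0+0+0+0+0+0+0+1+0+0+0+0+0+0 mod 2 = 1
  c[25] = d·G[:,25] = (00010000100011100101111110)·(00000000000000000000100000) mod 2 = 0+0+0+0+0+0+0+0+0+0+0+0+0+0+0+0+0+0+0+0+1+0+0+0+0+0 mod 2 = 1
  c[26] = d·G[:,26] = (00010000100011100101111110)·(00000000000000000000010000) mod 2 = 0+0+0+0+0+0+0+0+0+0+0+0+0+0+0+0+0+0+0+0+0+1+0+0+0+0 mod 2 = 1
  c[27] = d·G[:,27] = (00010000100011100101111110)·(00000000000000000000001000) mod 2 = 0+0+0+0+0+0+0+0+0+0+0+0+0+0+0+0+0+0+0+0+0+0+1+0+0+0 mod 2 = 1
  c[28] = d·G[:,28] = (00010000100011100101111110)·(00000000000000000000000100) mod 2 = 0+0+0+0+0+0+0+0+0+0+0+0+0+0+0+0+0+0+0+0+0+0+0+1+0+0 mod 2 = 1
  c[29] = d·G[:,29] = (00010000100011100101111110)·(00000000000000000000000010) mod 2 = 0+0+0+0+0+0+0+0+0+0+0+0+0+0+0+0+0+0+0+0+0+0+0+0+1+0 mod 2 = 1
  c[30] = d·G[:,30] = (00010000100011100101111110)·(00000000000000000000000001) mod 2 = 0+0+0+0+0+0+0+0+0+0+0+0+0+0+0+0+0+0+0+0+0+0+0+0+0+0 mod 2 = 0
Codeword = 1101001100001000011100101111110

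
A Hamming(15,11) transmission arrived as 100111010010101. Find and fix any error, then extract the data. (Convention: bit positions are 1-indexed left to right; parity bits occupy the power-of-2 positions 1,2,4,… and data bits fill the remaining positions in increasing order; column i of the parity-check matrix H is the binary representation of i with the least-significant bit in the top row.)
Syndrome s = H · r^T (mod 2), r = 100111010010101:
  s[0] = (101010101010101)·(100111010010101) mod 2 = 1+0+0+0+1+0+0+0+0+0+1+0+1+0+1 mod 2 = 1
  s[1] = (011001100110011)·(100111010010101) mod 2 = 0+0+0+0+0+1+0+0+0+0+1+0+0+0+1 mod 2 = 1
  s[2] = (000111100001111)·(100111010010101) mod 2 = 0+0+0+1+1+1+0+0+0+0+0+0+1+0+1 mod 2 = 1
  s[3] = (000000011111111)·(100111010010101) mod 2 = 0+0+0+0+0+0+0+1+0+0+1+0+1+0+1 mod 2 = 0
Syndrome = 1110
Column 7 of H equals this syndrome → error at bit 7 (1-indexed).
Flip bit 7: 100111010010101 → 100111110010101
Extract data bits at positions {3,5,6,7,9,10,11,12,13,14,15}: 01110010101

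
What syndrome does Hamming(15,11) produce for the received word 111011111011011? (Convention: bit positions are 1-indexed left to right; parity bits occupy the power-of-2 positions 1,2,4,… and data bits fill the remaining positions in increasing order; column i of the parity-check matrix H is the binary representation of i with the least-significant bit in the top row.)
Syndrome s = H · r^T (mod 2), r = 111011111011011:
  s[0] = (101010101010101)·(111011111011011) mod 2 = 1+0+1+0+1+0+1+0+1+0+1+0+0+0+1 mod 2 = 1
  s[1] = (011001100110011)·(111011111011011) mod 2 = 0+1+1+0+0+1+1+0+0+0+1+0+0+1+1 mod 2 = 1
  s[2] = (000111100001111)·(111011111011011) mod 2 = 0+0+0+0+1+1+1+0+0+0+0+1+0+1+1 mod 2 = 0
  s[3] = (000000011111111)·(111011111011011) mod 2 = 0+0+0+0+0+0+0+1+1+0+1+1+0+1+1 mod 2 = 0
Syndrome = 1100
Non-zero syndrome: error at position 3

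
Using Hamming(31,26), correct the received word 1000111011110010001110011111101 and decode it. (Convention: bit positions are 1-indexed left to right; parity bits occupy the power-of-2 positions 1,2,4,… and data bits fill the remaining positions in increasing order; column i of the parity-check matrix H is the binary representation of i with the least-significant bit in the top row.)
Syndrome s = H · r^T (mod 2), r = 1000111011110010001110011111101:
  s[0] = (1010101010101010101010101010101)·(1000111011110010001110011111101) mod 2 = 1+0+0+0+1+0+1+0+1+0+1+0+0+0+1+0+0+0+1+0+1+0+0+0+1+0+1+0+1+0+1 mod 2 = 0
  s[1] = (0110011001100110011001100110011)·(1000111011110010001110011111101) mod 2 = 0+0+0+0+0+1+1+0+0+1+1+0+0+0+1+0+0+0+1+0+0+0+0+0+0+1+1+0+0+0+1 mod 2 = 1
  s[2] = (0001111000011110000111100001111)·(1000111011110010001110011111101) mod 2 = 0+0+0+0+1+1+1+0+0+0+0+1+0+0+1+0+0+0+0+1+1+0+0+0+0+0+0+1+1+0+1 mod 2 = 0
  s[3] = (0000000111111110000000011111111)·(1000111011110010001110011111101) mod 2 = 0+0+0+0+0+0+0+0+1+1+1+1+0+0+1+0+0+0+0+0+0+0+0+1+1+1+1+1+1+0+1 mod 2 = 0
  s[4] = (0000000000000001111111111111111)·(1000111011110010001110011111101) mod 2 = 0+0+0+0+0+0+0+0+0+0+0+0+0+0+0+0+0+0+1+1+1+0+0+1+1+1+1+1+1+0+1 mod 2 = 0
Syndrome = 01000
Column 2 of H equals this syndrome → error at bit 2 (1-indexed).
Flip bit 2: 1000111011110010001110011111101 → 1100111011110010001110011111101
Extract data bits at positions {3,5,6,7,9,10,11,12,13,14,15,17,18,19,20,21,22,23,24,25,26,27,28,29,30,31}: 01111111001001110011111101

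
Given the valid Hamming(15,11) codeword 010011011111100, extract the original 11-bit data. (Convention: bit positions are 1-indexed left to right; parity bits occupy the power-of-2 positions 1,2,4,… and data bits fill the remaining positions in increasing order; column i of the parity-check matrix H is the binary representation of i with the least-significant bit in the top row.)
Parity bits occupy power-of-2 positions; data bits are at positions {3,5,6,7,9,10,11,12,13,14,15} (1-indexed).
Extract: c[3]=0 c[5]=1 c[6]=1 c[7]=0 c[9]=1 c[10]=1 c[11]=1 c[12]=1 c[13]=1 c[14]=0 c[15]=0
Data = 01101111100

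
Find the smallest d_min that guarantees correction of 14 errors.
Correcting t errors requires d_min ≥ 2t + 1 = 2·14 + 1 = 29.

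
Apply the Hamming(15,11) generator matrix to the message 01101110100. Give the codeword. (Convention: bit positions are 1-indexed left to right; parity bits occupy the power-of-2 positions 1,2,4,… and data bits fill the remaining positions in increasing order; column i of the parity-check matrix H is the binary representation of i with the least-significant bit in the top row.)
Codeword c = d · G (mod 2), d = 01101110100:
  c[0] = d·G[:,0] = (01101110100)·(11011010101) mod 2 = 0+1+0+0+1+0+1+0+1+0+0 mod 2 = 0
  c[1] = d·G[:,1] = (01101110100)·(10110110011) mod 2 = 0+0+1+0+0+1+1+0+0+0+0 mod 2 = 1
  c[2] = d·G[:,2] = (01101110100)·(10000000000) mod 2 = 0+0+0+0+0+0+0+0+0+0+0 mod 2 = 0
  c[3] = d·G[:,3] = (01101110100)·(01110001111) mod 2 = 0+1+1+0+0+0+0+0+1+0+0 mod 2 = 1
  c[4] = d·G[:,4] = (01101110100)·(01000000000) mod 2 = 0+1+0+0+0+0+0+0+0+0+0 mod 2 = 1
  c[5] = d·G[:,5] = (01101110100)·(00100000000) mod 2 = 0+0+1+0+0+0+0+0+0+0+0 mod 2 = 1
  c[6] = d·G[:,6] = (01101110100)·(00010000000) mod 2 = 0+0+0+0+0+0+0+0+0+0+0 mod 2 = 0
  c[7] = d·G[:,7] = (01101110100)·(00001111111) mod 2 = 0+0+0+0+1+1+1+0+1+0+0 mod 2 = 0
  c[8] = d·G[:,8] = (01101110100)·(00001000000) mod 2 = 0+0+0+0+1+0+0+0+0+0+0 mod 2 = 1
  c[9] = d·G[:,9] = (01101110100)·(00000100000) mod 2 = 0+0+0+0+0+1+0+0+0+0+0 mod 2 = 1
  c[10] = d·G[:,10] = (01101110100)·(00000010000) mod 2 = 0+0+0+0+0+0+1+0+0+0+0 mod 2 = 1
  c[11] = d·G[:,11] = (01101110100)·(00000001000) mod 2 = 0+0+0+0+0+0+0+0+0+0+0 mod 2 = 0
  c[12] = d·G[:,12] = (01101110100)·(00000000100) mod 2 = 0+0+0+0+0+0+0+0+1+0+0 mod 2 = 1
  c[13] = d·G[:,13] = (01101110100)·(00000000010) mod 2 = 0+0+0+0+0+0+0+0+0+0+0 mod 2 = 0
  c[14] = d·G[:,14] = (01101110100)·(00000000001) mod 2 = 0+0+0+0+0+0+0+0+0+0+0 mod 2 = 0
Codeword = 010111001110100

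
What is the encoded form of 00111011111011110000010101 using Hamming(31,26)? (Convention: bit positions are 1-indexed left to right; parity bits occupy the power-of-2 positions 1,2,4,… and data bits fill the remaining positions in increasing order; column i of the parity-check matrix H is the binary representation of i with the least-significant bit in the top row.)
Codeword c = d · G (mod 2), d = 00111011111011110000010101:
  c[0] = d·G[:,0] = (00111011111011110000010101)·(11011010101101010101010101) mod 2 = 0+0+0+1+1+0+1+0+1+0+1+0+0+1+0+1+0+0+0+0+0+1+0+1+0+1 mod 2 = 0
  c[1] = d·G[:,1] = (00111011111011110000010101)·(10110110011011001100110011) mod 2 = 0+0+1+1+0+0+1+0+0+1+1+0+1+1+0+0+0+0+0+0+0+1+0+0+0+1 mod 2 = 1
  c[2] = d·G[:,2] = (00111011111011110000010101)·(10000000000000000000000000) mod 2 = 0+0+0+0+0+0+0+0+0+0+0+0+0+0+0+0+0+0+0+0+0+0+0+0+0+0 mod 2 = 0
  c[3] = d·G[:,3] = (00111011111011110000010101)·(01110001111000111100001111) mod 2 = 0+0+1+1+0+0+0+1+1+1+1+0+0+0+1+1+0+0+0+0+0+0+0+1+0+1 mod 2 = 0
  c[4] = d·G[:,4] = (00111011111011110000010101)·(01000000000000000000000000) mod 2 = 0+0+0+0+0+0+0+0+0+0+0+0+0+0+0+0+0+0+0+0+0+0+0+0+0+0 mod 2 = 0
  c[5] = d·G[:,5] = (00111011111011110000010101)·(00100000000000000000000000) mod 2 = 0+0+1+0+0+0+0+0+0+0+0+0+0+0+0+0+0+0+0+0+0+0+0+0+0+0 mod 2 = 1
  c[6] = d·G[:,6] = (00111011111011110000010101)·(00010000000000000000000000) mod 2 = 0+0+0+1+0+0+0+0+0+0+0+0+0+0+0+0+0+0+0+0+0+0+0+0+0+0 mod 2 = 1
  c[7] = d·G[:,7] = (00111011111011110000010101)·(00001111111000000011111111) mod 2 = 0+0+0+0+1+0+1+1+1+1+1+0+0+0+0+0+0+0+0+0+0+1+0+1+0+1 mod 2 = 1
  c[8] = d·G[:,8] = (00111011111011110000010101)·(00001000000000000000000000) mod 2 = 0+0+0+0+1+0+0+0+0+0+0+0+0+0+0+0+0+0+0+0+0+0+0+0+0+0 mod 2 = 1
  c[9] = d·G[:,9] = (00111011111011110000010101)·(00000100000000000000000000) mod 2 = 0+0+0+0+0+0+0+0+0+0+0+0+0+0+0+0+0+0+0+0+0+0+0+0+0+0 mod 2 = 0
  c[10] = d·G[:,10] = (00111011111011110000010101)·(00000010000000000000000000) mod 2 = 0+0+0+0+0+0+1+0+0+0+0+0+0+0+0+0+0+0+0+0+0+0+0+0+0+0 mod 2 = 1
  c[11] = d·G[:,11] = (00111011111011110000010101)·(00000001000000000000000000) mod 2 = 0+0+0+0+0+0+0+1+0+0+0+0+0+0+0+0+0+0+0+0+0+0+0+0+0+0 mod 2 = 1
  c[12] = d·G[:,12] = (00111011111011110000010101)·(00000000100000000000000000) mod 2 = 0+0+0+0+0+0+0+0+1+0+0+0+0+0+0+0+0+0+0+0+0+0+0+0+0+0 mod 2 = 1
  c[13] = d·G[:,13] = (00111011111011110000010101)·(00000000010000000000000000) mod 2 = 0+0+0+0+0+0+0+0+0+1+0+0+0+0+0+0+0+0+0+0+0+0+0+0+0+0 mod 2 = 1
  c[14] = d·G[:,14] = (00111011111011110000010101)·(00000000001000000000000000) mod 2 = 0+0+0+0+0+0+0+0+0+0+1+0+0+0+0+0+0+0+0+0+0+0+0+0+0+0 mod 2 = 1
  c[15] = d·G[:,15] = (00111011111011110000010101)·(00000000000111111111111111) mod 2 = 0+0+0+0+0+0+0+0+0+0+0+0+1+1+1+1+0+0+0+0+0+1+0+1+0+1 mod 2 = 1
  c[16] = d·G[:,16] = (00111011111011110000010101)·(00000000000100000000000000) mod 2 = 0+0+0+0+0+0+0+0+0+0+0+0+0+0+0+0+0+0+0+0+0+0+0+0+0+0 mod 2 = 0
  c[17] = d·G[:,17] = (00111011111011110000010101)·(00000000000010000000000000) mod 2 = 0+0+0+0+0+0+0+0+0+0+0+0+1+0+0+0+0+0+0+0+0+0+0+0+0+0 mod 2 = 1
  c[18] = d·G[:,18] = (00111011111011110000010101)·(00000000000001000000000000) mod 2 = 0+0+0+0+0+0+0+0+0+0+0+0+0+1+0+0+0+0+0+0+0+0+0+0+0+0 mod 2 = 1
  c[19] = d·G[:,19] = (00111011111011110000010101)·(00000000000000100000000000) mod 2 = 0+0+0+0+0+0+0+0+0+0+0+0+0+0+1+0+0+0+0+0+0+0+0+0+0+0 mod 2 = 1
  c[20] = d·G[:,20] = (00111011111011110000010101)·(00000000000000010000000000) mod 2 = 0+0+0+0+0+0+0+0+0+0+0+0+0+0+0+1+0+0+0+0+0+0+0+0+0+0 mod 2 = 1
  c[21] = d·G[:,21] = (00111011111011110000010101)·(00000000000000001000000000) mod 2 = 0+0+0+0+0+0+0+0+0+0+0+0+0+0+0+0+0+0+0+0+0+0+0+0+0+0 mod 2 = 0
  c[22] = d·G[:,22] = (00111011111011110000010101)·(00000000000000000100000000) mod 2 = 0+0+0+0+0+0+0+0+0+0+0+0+0+0+0+0+0+0+0+0+0+0+0+0+0+0 mod 2 = 0
  c[23] = d·G[:,23] = (00111011111011110000010101)·(00000000000000000010000000) mod 2 = 0+0+0+0+0+0+0+0+0+0+0+0+0+0+0+0+0+0+0+0+0+0+0+0+0+0 mod 2 = 0
  c[24] = d·G[:,24] = (00111011111011110000010101)·(00000000000000000001000000) mod 2 = 0+0+0+0+0+0+0+0+0+0+0+0+0+0+0+0+0+0+0+0+0+0+0+0+0+0 mod 2 = 0
  c[25] = d·G[:,25] = (00111011111011110000010101)·(00000000000000000000100000) mod 2 = 0+0+0+0+0+0+0+0+0+0+0+0+0+0+0+0+0+0+0+0+0+0+0+0+0+0 mod 2 = 0
  c[26] = d·G[:,26] = (00111011111011110000010101)·(00000000000000000000010000) mod 2 = 0+0+0+0+0+0+0+0+0+0+0+0+0+0+0+0+0+0+0+0+0+1+0+0+0+0 mod 2 = 1
  c[27] = d·G[:,27] = (00111011111011110000010101)·(00000000000000000000001000) mod 2 = 0+0+0+0+0+0+0+0+0+0+0+0+0+0+0+0+0+0+0+0+0+0+0+0+0+0 mod 2 = 0
  c[28] = d·G[:,28] = (00111011111011110000010101)·(00000000000000000000000100) mod 2 = 0+0+0+0+0+0+0+0+0+0+0+0+0+0+0+0+0+0+0+0+0+0+0+1+0+0 mod 2 = 1
  c[29] = d·G[:,29] = (00111011111011110000010101)·(00000000000000000000000010) mod 2 = 0+0+0+0+0+0+0+0+0+0+0+0+0+0+0+0+0+0+0+0+0+0+0+0+0+0 mod 2 = 0
  c[30] = d·G[:,30] = (00111011111011110000010101)·(00000000000000000000000001) mod 2 = 0+0+0+0+0+0+0+0+0+0+0+0+0+0+0+0+0+0+0+0+0+0+0+0+0+1 mod 2 = 1
Codeword = 0100011110111111011110000010101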